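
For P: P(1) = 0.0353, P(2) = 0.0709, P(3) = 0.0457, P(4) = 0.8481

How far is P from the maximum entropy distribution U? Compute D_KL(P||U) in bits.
1.1540 bits

U(i) = 1/4 for all i

D_KL(P||U) = Σ P(x) log₂(P(x) / (1/4))
           = Σ P(x) log₂(P(x)) + log₂(4)
           = log₂(4) - H(P)

H(P) = -Σ P(x) log₂(P(x)):
  -P(1)·log₂(P(1)) = -(0.0353)·log₂(0.0353) = 0.17029
  -P(2)·log₂(P(2)) = -(0.0709)·log₂(0.0709) = 0.27070
  -P(3)·log₂(P(3)) = -(0.0457)·log₂(0.0457) = 0.20344
  -P(4)·log₂(P(4)) = -(0.8481)·log₂(0.8481) = 0.20159
H(P) = 0.17029 + 0.27070 + 0.20344 + 0.20159 = 0.84602 bits

log₂(4) = 2.00000 bits

D_KL(P||U) = 2.00000 - 0.84602 = 1.15398 ≈ 1.1540 bits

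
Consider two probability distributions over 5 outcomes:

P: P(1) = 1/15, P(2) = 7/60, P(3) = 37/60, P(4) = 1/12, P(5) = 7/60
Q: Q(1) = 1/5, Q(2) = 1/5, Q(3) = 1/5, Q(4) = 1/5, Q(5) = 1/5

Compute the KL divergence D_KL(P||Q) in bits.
0.6094 bits

D_KL(P||Q) = Σ P(x) log₂(P(x)/Q(x))

Computing term by term:
  P(1)·log₂(P(1)/Q(1)) = (1/15)·log₂((1/15)/(1/5)) = -0.10566
  P(2)·log₂(P(2)/Q(2)) = (7/60)·log₂((7/60)/(1/5)) = -0.09072
  P(3)·log₂(P(3)/Q(3)) = (37/60)·log₂((37/60)/(1/5)) = 1.00177
  P(4)·log₂(P(4)/Q(4)) = (1/12)·log₂((1/12)/(1/5)) = -0.10525
  P(5)·log₂(P(5)/Q(5)) = (7/60)·log₂((7/60)/(1/5)) = -0.09072

D_KL(P||Q) = -0.10566 - 0.09072 + 1.00177 - 0.10525 - 0.09072 = 0.60942 ≈ 0.6094 bits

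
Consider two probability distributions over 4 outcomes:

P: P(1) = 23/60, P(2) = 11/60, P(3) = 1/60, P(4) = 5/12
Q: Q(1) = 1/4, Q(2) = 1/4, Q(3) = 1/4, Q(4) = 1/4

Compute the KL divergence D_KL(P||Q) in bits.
0.3963 bits

D_KL(P||Q) = Σ P(x) log₂(P(x)/Q(x))

Computing term by term:
  P(1)·log₂(P(1)/Q(1)) = (23/60)·log₂((23/60)/(1/4)) = 0.23639
  P(2)·log₂(P(2)/Q(2)) = (11/60)·log₂((11/60)/(1/4)) = -0.08203
  P(3)·log₂(P(3)/Q(3)) = (1/60)·log₂((1/60)/(1/4)) = -0.06511
  P(4)·log₂(P(4)/Q(4)) = (5/12)·log₂((5/12)/(1/4)) = 0.30707

D_KL(P||Q) = 0.23639 - 0.08203 - 0.06511 + 0.30707 = 0.39632 ≈ 0.3963 bits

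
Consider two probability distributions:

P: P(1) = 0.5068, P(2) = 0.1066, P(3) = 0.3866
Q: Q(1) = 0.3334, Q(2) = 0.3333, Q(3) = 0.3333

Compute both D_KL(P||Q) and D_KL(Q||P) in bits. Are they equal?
D_KL(P||Q) = 0.2136 bits, D_KL(Q||P) = 0.2754 bits. No, they are not equal.

D_KL(P||Q) = Σ P(x) log₂(P(x)/Q(x))

Computing term by term:
  P(1)·log₂(P(1)/Q(1)) = 0.5068·log₂(0.5068/0.3334) = 0.30619
  P(2)·log₂(P(2)/Q(2)) = 0.1066·log₂(0.1066/0.3333) = -0.17532
  P(3)·log₂(P(3)/Q(3)) = 0.3866·log₂(0.3866/0.3333) = 0.08274

D_KL(P||Q) = 0.30619 - 0.17532 + 0.08274 = 0.21361 ≈ 0.2136 bits

D_KL(Q||P) = Σ Q(x) log₂(Q(x)/P(x))

Computing term by term:
  Q(1)·log₂(Q(1)/P(1)) = 0.3334·log₂(0.3334/0.5068) = -0.20143
  Q(2)·log₂(Q(2)/P(2)) = 0.3333·log₂(0.3333/0.1066) = 0.54815
  Q(3)·log₂(Q(3)/P(3)) = 0.3333·log₂(0.3333/0.3866) = -0.07133

D_KL(Q||P) = -0.20143 + 0.54815 - 0.07133 = 0.27539 ≈ 0.2754 bits

These are NOT equal (difference: 0.0618 bits). KL divergence is asymmetric: D_KL(P||Q) ≠ D_KL(Q||P) in general.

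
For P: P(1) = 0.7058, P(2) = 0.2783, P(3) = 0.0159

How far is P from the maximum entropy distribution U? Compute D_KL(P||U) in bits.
0.6216 bits

U(i) = 1/3 for all i

D_KL(P||U) = Σ P(x) log₂(P(x) / (1/3))
           = Σ P(x) log₂(P(x)) + log₂(3)
           = log₂(3) - H(P)

H(P) = -Σ P(x) log₂(P(x)):
  -P(1)·log₂(P(1)) = -(0.7058)·log₂(0.7058) = 0.35478
  -P(2)·log₂(P(2)) = -(0.2783)·log₂(0.2783) = 0.51354
  -P(3)·log₂(P(3)) = -(0.0159)·log₂(0.0159) = 0.09500
H(P) = 0.35478 + 0.51354 + 0.09500 = 0.96332 bits

log₂(3) = 1.58496 bits

D_KL(P||U) = 1.58496 - 0.96332 = 0.62164 ≈ 0.6216 bits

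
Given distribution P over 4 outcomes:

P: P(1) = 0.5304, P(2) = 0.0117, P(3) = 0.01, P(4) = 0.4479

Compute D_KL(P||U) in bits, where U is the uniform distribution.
0.8542 bits

U(i) = 1/4 for all i

D_KL(P||U) = Σ P(x) log₂(P(x) / (1/4))
           = Σ P(x) log₂(P(x)) + log₂(4)
           = log₂(4) - H(P)

H(P) = -Σ P(x) log₂(P(x)):
  -P(1)·log₂(P(1)) = -(0.5304)·log₂(0.5304) = 0.48524
  -P(2)·log₂(P(2)) = -(0.0117)·log₂(0.0117) = 0.07508
  -P(3)·log₂(P(3)) = -(0.01)·log₂(0.01) = 0.06644
  -P(4)·log₂(P(4)) = -(0.4479)·log₂(0.4479) = 0.51900
H(P) = 0.48524 + 0.07508 + 0.06644 + 0.51900 = 1.14576 bits

log₂(4) = 2.00000 bits

D_KL(P||U) = 2.00000 - 1.14576 = 0.85424 ≈ 0.8542 bits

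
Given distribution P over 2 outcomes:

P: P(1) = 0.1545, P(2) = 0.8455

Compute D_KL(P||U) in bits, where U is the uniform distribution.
0.3790 bits

U(i) = 1/2 for all i

D_KL(P||U) = Σ P(x) log₂(P(x) / (1/2))
           = Σ P(x) log₂(P(x)) + log₂(2)
           = log₂(2) - H(P)

H(P) = -Σ P(x) log₂(P(x)):
  -P(1)·log₂(P(1)) = -(0.1545)·log₂(0.1545) = 0.41627
  -P(2)·log₂(P(2)) = -(0.8455)·log₂(0.8455) = 0.20472
H(P) = 0.41627 + 0.20472 = 0.62099 bits

log₂(2) = 1.00000 bits

D_KL(P||U) = 1.00000 - 0.62099 = 0.37901 ≈ 0.3790 bits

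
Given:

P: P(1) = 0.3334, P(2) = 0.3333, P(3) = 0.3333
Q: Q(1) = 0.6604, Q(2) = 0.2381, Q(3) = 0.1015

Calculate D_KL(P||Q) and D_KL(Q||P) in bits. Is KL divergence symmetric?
D_KL(P||Q) = 0.4047 bits, D_KL(Q||P) = 0.3616 bits. No, KL divergence is not symmetric.

D_KL(P||Q) = Σ P(x) log₂(P(x)/Q(x))

Computing term by term:
  P(1)·log₂(P(1)/Q(1)) = 0.3334·log₂(0.3334/0.6604) = -0.32876
  P(2)·log₂(P(2)/Q(2)) = 0.3333·log₂(0.3333/0.2381) = 0.16174
  P(3)·log₂(P(3)/Q(3)) = 0.3333·log₂(0.3333/0.1015) = 0.57172

D_KL(P||Q) = -0.32876 + 0.16174 + 0.57172 = 0.40470 ≈ 0.4047 bits

D_KL(Q||P) = Σ Q(x) log₂(Q(x)/P(x))

Computing term by term:
  Q(1)·log₂(Q(1)/P(1)) = 0.6604·log₂(0.6604/0.3334) = 0.65121
  Q(2)·log₂(Q(2)/P(2)) = 0.2381·log₂(0.2381/0.3333) = -0.11554
  Q(3)·log₂(Q(3)/P(3)) = 0.1015·log₂(0.1015/0.3333) = -0.17411

D_KL(Q||P) = 0.65121 - 0.11554 - 0.17411 = 0.36156 ≈ 0.3616 bits

These are NOT equal (difference: 0.0431 bits). KL divergence is asymmetric: D_KL(P||Q) ≠ D_KL(Q||P) in general.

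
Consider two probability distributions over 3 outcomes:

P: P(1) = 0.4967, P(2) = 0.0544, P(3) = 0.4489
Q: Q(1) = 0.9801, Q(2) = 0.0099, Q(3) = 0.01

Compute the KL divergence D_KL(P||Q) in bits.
2.1104 bits

D_KL(P||Q) = Σ P(x) log₂(P(x)/Q(x))

Computing term by term:
  P(1)·log₂(P(1)/Q(1)) = 0.4967·log₂(0.4967/0.9801) = -0.48704
  P(2)·log₂(P(2)/Q(2)) = 0.0544·log₂(0.0544/0.0099) = 0.13372
  P(3)·log₂(P(3)/Q(3)) = 0.4489·log₂(0.4489/0.01) = 2.46371

D_KL(P||Q) = -0.48704 + 0.13372 + 2.46371 = 2.11039 ≈ 2.1104 bits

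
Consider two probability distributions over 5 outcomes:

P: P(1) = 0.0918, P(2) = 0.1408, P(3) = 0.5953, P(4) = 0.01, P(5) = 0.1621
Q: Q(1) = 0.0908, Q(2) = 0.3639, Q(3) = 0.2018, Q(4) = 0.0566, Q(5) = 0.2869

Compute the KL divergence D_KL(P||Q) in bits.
0.5791 bits

D_KL(P||Q) = Σ P(x) log₂(P(x)/Q(x))

Computing term by term:
  P(1)·log₂(P(1)/Q(1)) = 0.0918·log₂(0.0918/0.0908) = 0.00145
  P(2)·log₂(P(2)/Q(2)) = 0.1408·log₂(0.1408/0.3639) = -0.19288
  P(3)·log₂(P(3)/Q(3)) = 0.5953·log₂(0.5953/0.2018) = 0.92908
  P(4)·log₂(P(4)/Q(4)) = 0.01·log₂(0.01/0.0566) = -0.02501
  P(5)·log₂(P(5)/Q(5)) = 0.1621·log₂(0.1621/0.2869) = -0.13352

D_KL(P||Q) = 0.00145 - 0.19288 + 0.92908 - 0.02501 - 0.13352 = 0.57912 ≈ 0.5791 bits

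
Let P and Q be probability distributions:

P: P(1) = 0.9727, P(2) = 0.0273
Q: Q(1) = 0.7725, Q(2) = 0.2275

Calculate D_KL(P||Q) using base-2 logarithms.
0.2399 bits

D_KL(P||Q) = Σ P(x) log₂(P(x)/Q(x))

Computing term by term:
  P(1)·log₂(P(1)/Q(1)) = 0.9727·log₂(0.9727/0.7725) = 0.32338
  P(2)·log₂(P(2)/Q(2)) = 0.0273·log₂(0.0273/0.2275) = -0.08351

D_KL(P||Q) = 0.32338 - 0.08351 = 0.23987 ≈ 0.2399 bits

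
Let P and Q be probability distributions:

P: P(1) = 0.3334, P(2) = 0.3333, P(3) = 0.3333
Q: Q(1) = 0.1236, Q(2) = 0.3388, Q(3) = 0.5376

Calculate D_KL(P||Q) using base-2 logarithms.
0.2395 bits

D_KL(P||Q) = Σ P(x) log₂(P(x)/Q(x))

Computing term by term:
  P(1)·log₂(P(1)/Q(1)) = 0.3334·log₂(0.3334/0.1236) = 0.47729
  P(2)·log₂(P(2)/Q(2)) = 0.3333·log₂(0.3333/0.3388) = -0.00787
  P(3)·log₂(P(3)/Q(3)) = 0.3333·log₂(0.3333/0.5376) = -0.22988

D_KL(P||Q) = 0.47729 - 0.00787 - 0.22988 = 0.23954 ≈ 0.2395 bits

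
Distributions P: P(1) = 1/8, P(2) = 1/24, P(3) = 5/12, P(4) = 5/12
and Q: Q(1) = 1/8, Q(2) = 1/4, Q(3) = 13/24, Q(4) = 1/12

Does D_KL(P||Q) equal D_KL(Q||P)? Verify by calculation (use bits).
D_KL(P||Q) = 0.7021 bits, D_KL(Q||P) = 0.6578 bits. No — D_KL(P||Q) ≠ D_KL(Q||P) for this pair.

D_KL(P||Q) = Σ P(x) log₂(P(x)/Q(x))

Computing term by term:
  P(1)·log₂(P(1)/Q(1)) = (1/8)·log₂((1/8)/(1/8)) = 0.00000
  P(2)·log₂(P(2)/Q(2)) = (1/24)·log₂((1/24)/(1/4)) = -0.10771
  P(3)·log₂(P(3)/Q(3)) = (5/12)·log₂((5/12)/(13/24)) = -0.15771
  P(4)·log₂(P(4)/Q(4)) = (5/12)·log₂((5/12)/(1/12)) = 0.96747

D_KL(P||Q) = 0.00000 - 0.10771 - 0.15771 + 0.96747 = 0.70205 ≈ 0.7021 bits

D_KL(Q||P) = Σ Q(x) log₂(Q(x)/P(x))

Computing term by term:
  Q(1)·log₂(Q(1)/P(1)) = (1/8)·log₂((1/8)/(1/8)) = 0.00000
  Q(2)·log₂(Q(2)/P(2)) = (1/4)·log₂((1/4)/(1/24)) = 0.64624
  Q(3)·log₂(Q(3)/P(3)) = (13/24)·log₂((13/24)/(5/12)) = 0.20503
  Q(4)·log₂(Q(4)/P(4)) = (1/12)·log₂((1/12)/(5/12)) = -0.19349

D_KL(Q||P) = 0.00000 + 0.64624 + 0.20503 - 0.19349 = 0.65778 ≈ 0.6578 bits

These are NOT equal (difference: 0.0443 bits). KL divergence is asymmetric: D_KL(P||Q) ≠ D_KL(Q||P) in general.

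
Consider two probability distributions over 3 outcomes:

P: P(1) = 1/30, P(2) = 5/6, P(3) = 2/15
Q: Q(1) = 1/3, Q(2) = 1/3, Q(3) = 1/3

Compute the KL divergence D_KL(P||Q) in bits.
0.8146 bits

D_KL(P||Q) = Σ P(x) log₂(P(x)/Q(x))

Computing term by term:
  P(1)·log₂(P(1)/Q(1)) = (1/30)·log₂((1/30)/(1/3)) = -0.11073
  P(2)·log₂(P(2)/Q(2)) = (5/6)·log₂((5/6)/(1/3)) = 1.10161
  P(3)·log₂(P(3)/Q(3)) = (2/15)·log₂((2/15)/(1/3)) = -0.17626

D_KL(P||Q) = -0.11073 + 1.10161 - 0.17626 = 0.81462 ≈ 0.8146 bits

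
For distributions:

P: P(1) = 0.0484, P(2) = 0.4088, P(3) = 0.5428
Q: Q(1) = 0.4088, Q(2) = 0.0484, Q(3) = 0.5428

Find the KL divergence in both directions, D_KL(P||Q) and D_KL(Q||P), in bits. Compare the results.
D_KL(P||Q) = 1.1094 bits, D_KL(Q||P) = 1.1094 bits. The two directions give exactly the same value for this pair.

D_KL(P||Q) = Σ P(x) log₂(P(x)/Q(x))

Computing term by term:
  P(1)·log₂(P(1)/Q(1)) = 0.0484·log₂(0.0484/0.4088) = -0.14899
  P(2)·log₂(P(2)/Q(2)) = 0.4088·log₂(0.4088/0.0484) = 1.25842
  P(3)·log₂(P(3)/Q(3)) = 0.5428·log₂(0.5428/0.5428) = 0.00000

D_KL(P||Q) = -0.14899 + 1.25842 + 0.00000 = 1.10943 ≈ 1.1094 bits

D_KL(Q||P) = Σ Q(x) log₂(Q(x)/P(x))

Computing term by term:
  Q(1)·log₂(Q(1)/P(1)) = 0.4088·log₂(0.4088/0.0484) = 1.25842
  Q(2)·log₂(Q(2)/P(2)) = 0.0484·log₂(0.0484/0.4088) = -0.14899
  Q(3)·log₂(Q(3)/P(3)) = 0.5428·log₂(0.5428/0.5428) = 0.00000

D_KL(Q||P) = 1.25842 - 0.14899 + 0.00000 = 1.10943 ≈ 1.1094 bits

These ARE equal here. Q is P with outcomes relabeled (Q(1) = P(2), Q(2) = P(1)) by a relabeling that is its own inverse, so the two sums contain exactly the same terms in a different order. This is a special case — KL divergence is not symmetric in general: D_KL(P||Q) ≠ D_KL(Q||P) for most P, Q.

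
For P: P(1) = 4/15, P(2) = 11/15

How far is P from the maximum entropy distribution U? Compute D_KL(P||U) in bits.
0.1634 bits

U(i) = 1/2 for all i

D_KL(P||U) = Σ P(x) log₂(P(x) / (1/2))
           = Σ P(x) log₂(P(x)) + log₂(2)
           = log₂(2) - H(P)

H(P) = -Σ P(x) log₂(P(x)):
  -P(1)·log₂(P(1)) = -(4/15)·log₂(4/15) = 0.50850
  -P(2)·log₂(P(2)) = -(11/15)·log₂(11/15) = 0.32814
H(P) = 0.50850 + 0.32814 = 0.83664 bits

log₂(2) = 1.00000 bits

D_KL(P||U) = 1.00000 - 0.83664 = 0.16336 ≈ 0.1634 bits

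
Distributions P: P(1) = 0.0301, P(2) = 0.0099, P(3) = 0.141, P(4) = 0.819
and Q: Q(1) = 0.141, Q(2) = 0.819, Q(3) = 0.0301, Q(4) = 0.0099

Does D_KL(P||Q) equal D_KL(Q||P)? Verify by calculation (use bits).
D_KL(P||Q) = 5.4013 bits, D_KL(Q||P) = 5.4013 bits. Yes — for this pair D_KL(P||Q) = D_KL(Q||P).

D_KL(P||Q) = Σ P(x) log₂(P(x)/Q(x))

Computing term by term:
  P(1)·log₂(P(1)/Q(1)) = 0.0301·log₂(0.0301/0.141) = -0.06706
  P(2)·log₂(P(2)/Q(2)) = 0.0099·log₂(0.0099/0.819) = -0.06307
  P(3)·log₂(P(3)/Q(3)) = 0.141·log₂(0.141/0.0301) = 0.31413
  P(4)·log₂(P(4)/Q(4)) = 0.819·log₂(0.819/0.0099) = 5.21727

D_KL(P||Q) = -0.06706 - 0.06307 + 0.31413 + 5.21727 = 5.40127 ≈ 5.4013 bits

D_KL(Q||P) = Σ Q(x) log₂(Q(x)/P(x))

Computing term by term:
  Q(1)·log₂(Q(1)/P(1)) = 0.141·log₂(0.141/0.0301) = 0.31413
  Q(2)·log₂(Q(2)/P(2)) = 0.819·log₂(0.819/0.0099) = 5.21727
  Q(3)·log₂(Q(3)/P(3)) = 0.0301·log₂(0.0301/0.141) = -0.06706
  Q(4)·log₂(Q(4)/P(4)) = 0.0099·log₂(0.0099/0.819) = -0.06307

D_KL(Q||P) = 0.31413 + 5.21727 - 0.06706 - 0.06307 = 5.40127 ≈ 5.4013 bits

These ARE equal here. Q is P with outcomes relabeled (Q(1) = P(3), Q(2) = P(4), Q(3) = P(1), Q(4) = P(2)) by a relabeling that is its own inverse, so the two sums contain exactly the same terms in a different order. This is a special case — KL divergence is not symmetric in general: D_KL(P||Q) ≠ D_KL(Q||P) for most P, Q.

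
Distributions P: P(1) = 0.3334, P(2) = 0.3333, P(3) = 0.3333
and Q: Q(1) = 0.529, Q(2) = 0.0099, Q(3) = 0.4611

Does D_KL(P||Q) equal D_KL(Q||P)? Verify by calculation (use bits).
D_KL(P||Q) = 1.3128 bits, D_KL(Q||P) = 0.5180 bits. No — D_KL(P||Q) ≠ D_KL(Q||P) for this pair.

D_KL(P||Q) = Σ P(x) log₂(P(x)/Q(x))

Computing term by term:
  P(1)·log₂(P(1)/Q(1)) = 0.3334·log₂(0.3334/0.529) = -0.22205
  P(2)·log₂(P(2)/Q(2)) = 0.3333·log₂(0.3333/0.0099) = 1.69091
  P(3)·log₂(P(3)/Q(3)) = 0.3333·log₂(0.3333/0.4611) = -0.15607

D_KL(P||Q) = -0.22205 + 1.69091 - 0.15607 = 1.31279 ≈ 1.3128 bits

D_KL(Q||P) = Σ Q(x) log₂(Q(x)/P(x))

Computing term by term:
  Q(1)·log₂(Q(1)/P(1)) = 0.529·log₂(0.529/0.3334) = 0.35232
  Q(2)·log₂(Q(2)/P(2)) = 0.0099·log₂(0.0099/0.3333) = -0.05023
  Q(3)·log₂(Q(3)/P(3)) = 0.4611·log₂(0.4611/0.3333) = 0.21591

D_KL(Q||P) = 0.35232 - 0.05023 + 0.21591 = 0.51800 ≈ 0.5180 bits

These are NOT equal (difference: 0.7948 bits). KL divergence is asymmetric: D_KL(P||Q) ≠ D_KL(Q||P) in general.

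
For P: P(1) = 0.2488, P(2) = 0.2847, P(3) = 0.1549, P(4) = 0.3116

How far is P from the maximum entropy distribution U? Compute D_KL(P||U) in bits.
0.0437 bits

U(i) = 1/4 for all i

D_KL(P||U) = Σ P(x) log₂(P(x) / (1/4))
           = Σ P(x) log₂(P(x)) + log₂(4)
           = log₂(4) - H(P)

H(P) = -Σ P(x) log₂(P(x)):
  -P(1)·log₂(P(1)) = -(0.2488)·log₂(0.2488) = 0.49933
  -P(2)·log₂(P(2)) = -(0.2847)·log₂(0.2847) = 0.51601
  -P(3)·log₂(P(3)) = -(0.1549)·log₂(0.1549) = 0.41677
  -P(4)·log₂(P(4)) = -(0.3116)·log₂(0.3116) = 0.52418
H(P) = 0.49933 + 0.51601 + 0.41677 + 0.52418 = 1.95629 bits

log₂(4) = 2.00000 bits

D_KL(P||U) = 2.00000 - 1.95629 = 0.04371 ≈ 0.0437 bits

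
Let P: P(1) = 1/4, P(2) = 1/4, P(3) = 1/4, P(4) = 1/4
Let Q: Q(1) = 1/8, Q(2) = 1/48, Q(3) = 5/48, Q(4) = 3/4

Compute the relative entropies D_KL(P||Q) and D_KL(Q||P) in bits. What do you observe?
D_KL(P||Q) = 1.0658 bits, D_KL(Q||P) = 0.8575 bits. The two directions give different values (D_KL(P||Q) exceeds D_KL(Q||P) by 0.2083 bits): KL divergence is asymmetric.

D_KL(P||Q) = Σ P(x) log₂(P(x)/Q(x))

Computing term by term:
  P(1)·log₂(P(1)/Q(1)) = (1/4)·log₂((1/4)/(1/8)) = 0.25000
  P(2)·log₂(P(2)/Q(2)) = (1/4)·log₂((1/4)/(1/48)) = 0.89624
  P(3)·log₂(P(3)/Q(3)) = (1/4)·log₂((1/4)/(5/48)) = 0.31576
  P(4)·log₂(P(4)/Q(4)) = (1/4)·log₂((1/4)/(3/4)) = -0.39624

D_KL(P||Q) = 0.25000 + 0.89624 + 0.31576 - 0.39624 = 1.06576 ≈ 1.0658 bits

D_KL(Q||P) = Σ Q(x) log₂(Q(x)/P(x))

Computing term by term:
  Q(1)·log₂(Q(1)/P(1)) = (1/8)·log₂((1/8)/(1/4)) = -0.12500
  Q(2)·log₂(Q(2)/P(2)) = (1/48)·log₂((1/48)/(1/4)) = -0.07469
  Q(3)·log₂(Q(3)/P(3)) = (5/48)·log₂((5/48)/(1/4)) = -0.13157
  Q(4)·log₂(Q(4)/P(4)) = (3/4)·log₂((3/4)/(1/4)) = 1.18872

D_KL(Q||P) = -0.12500 - 0.07469 - 0.13157 + 1.18872 = 0.85746 ≈ 0.8575 bits

These are NOT equal (difference: 0.2083 bits). KL divergence is asymmetric: D_KL(P||Q) ≠ D_KL(Q||P) in general.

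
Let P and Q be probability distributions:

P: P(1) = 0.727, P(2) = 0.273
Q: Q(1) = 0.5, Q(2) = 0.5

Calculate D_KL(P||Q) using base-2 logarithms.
0.1543 bits

D_KL(P||Q) = Σ P(x) log₂(P(x)/Q(x))

Computing term by term:
  P(1)·log₂(P(1)/Q(1)) = 0.727·log₂(0.727/0.5) = 0.39260
  P(2)·log₂(P(2)/Q(2)) = 0.273·log₂(0.273/0.5) = -0.23834

D_KL(P||Q) = 0.39260 - 0.23834 = 0.15426 ≈ 0.1543 bits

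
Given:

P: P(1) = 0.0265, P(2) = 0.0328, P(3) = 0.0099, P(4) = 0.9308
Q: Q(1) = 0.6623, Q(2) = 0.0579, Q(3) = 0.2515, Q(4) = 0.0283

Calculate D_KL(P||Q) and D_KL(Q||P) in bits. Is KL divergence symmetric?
D_KL(P||Q) = 4.4947 bits, D_KL(Q||P) = 4.1539 bits. No, KL divergence is not symmetric.

D_KL(P||Q) = Σ P(x) log₂(P(x)/Q(x))

Computing term by term:
  P(1)·log₂(P(1)/Q(1)) = 0.0265·log₂(0.0265/0.6623) = -0.12305
  P(2)·log₂(P(2)/Q(2)) = 0.0328·log₂(0.0328/0.0579) = -0.02689
  P(3)·log₂(P(3)/Q(3)) = 0.0099·log₂(0.0099/0.2515) = -0.04620
  P(4)·log₂(P(4)/Q(4)) = 0.9308·log₂(0.9308/0.0283) = 4.69086

D_KL(P||Q) = -0.12305 - 0.02689 - 0.04620 + 4.69086 = 4.49472 ≈ 4.4947 bits

D_KL(Q||P) = Σ Q(x) log₂(Q(x)/P(x))

Computing term by term:
  Q(1)·log₂(Q(1)/P(1)) = 0.6623·log₂(0.6623/0.0265) = 3.07534
  Q(2)·log₂(Q(2)/P(2)) = 0.0579·log₂(0.0579/0.0328) = 0.04747
  Q(3)·log₂(Q(3)/P(3)) = 0.2515·log₂(0.2515/0.0099) = 1.17375
  Q(4)·log₂(Q(4)/P(4)) = 0.0283·log₂(0.0283/0.9308) = -0.14262

D_KL(Q||P) = 3.07534 + 0.04747 + 1.17375 - 0.14262 = 4.15394 ≈ 4.1539 bits

These are NOT equal (difference: 0.3408 bits). KL divergence is asymmetric: D_KL(P||Q) ≠ D_KL(Q||P) in general.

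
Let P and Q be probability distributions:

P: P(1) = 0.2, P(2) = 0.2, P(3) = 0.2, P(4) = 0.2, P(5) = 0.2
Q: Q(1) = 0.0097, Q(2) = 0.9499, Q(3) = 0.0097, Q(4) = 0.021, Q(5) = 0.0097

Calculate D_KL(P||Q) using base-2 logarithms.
2.8203 bits

D_KL(P||Q) = Σ P(x) log₂(P(x)/Q(x))

Computing term by term:
  P(1)·log₂(P(1)/Q(1)) = 0.2·log₂(0.2/0.0097) = 0.87317
  P(2)·log₂(P(2)/Q(2)) = 0.2·log₂(0.2/0.9499) = -0.44956
  P(3)·log₂(P(3)/Q(3)) = 0.2·log₂(0.2/0.0097) = 0.87317
  P(4)·log₂(P(4)/Q(4)) = 0.2·log₂(0.2/0.021) = 0.65031
  P(5)·log₂(P(5)/Q(5)) = 0.2·log₂(0.2/0.0097) = 0.87317

D_KL(P||Q) = 0.87317 - 0.44956 + 0.87317 + 0.65031 + 0.87317 = 2.82026 ≈ 2.8203 bits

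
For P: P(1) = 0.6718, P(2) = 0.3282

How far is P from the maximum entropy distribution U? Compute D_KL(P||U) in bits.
0.0869 bits

U(i) = 1/2 for all i

D_KL(P||U) = Σ P(x) log₂(P(x) / (1/2))
           = Σ P(x) log₂(P(x)) + log₂(2)
           = log₂(2) - H(P)

H(P) = -Σ P(x) log₂(P(x)):
  -P(1)·log₂(P(1)) = -(0.6718)·log₂(0.6718) = 0.38554
  -P(2)·log₂(P(2)) = -(0.3282)·log₂(0.3282) = 0.52753
H(P) = 0.38554 + 0.52753 = 0.91307 bits

log₂(2) = 1.00000 bits

D_KL(P||U) = 1.00000 - 0.91307 = 0.08693 ≈ 0.0869 bits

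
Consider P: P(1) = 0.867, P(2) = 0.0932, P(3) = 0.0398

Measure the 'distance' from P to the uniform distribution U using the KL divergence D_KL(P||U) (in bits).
0.9023 bits

U(i) = 1/3 for all i

D_KL(P||U) = Σ P(x) log₂(P(x) / (1/3))
           = Σ P(x) log₂(P(x)) + log₂(3)
           = log₂(3) - H(P)

H(P) = -Σ P(x) log₂(P(x)):
  -P(1)·log₂(P(1)) = -(0.867)·log₂(0.867) = 0.17851
  -P(2)·log₂(P(2)) = -(0.0932)·log₂(0.0932) = 0.31907
  -P(3)·log₂(P(3)) = -(0.0398)·log₂(0.0398) = 0.18511
H(P) = 0.17851 + 0.31907 + 0.18511 = 0.68269 bits

log₂(3) = 1.58496 bits

D_KL(P||U) = 1.58496 - 0.68269 = 0.90227 ≈ 0.9023 bits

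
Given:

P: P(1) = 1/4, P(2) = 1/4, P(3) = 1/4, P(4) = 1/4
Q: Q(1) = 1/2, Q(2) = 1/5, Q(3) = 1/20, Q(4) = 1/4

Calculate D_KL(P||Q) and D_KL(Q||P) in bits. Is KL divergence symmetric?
D_KL(P||Q) = 0.4110 bits, D_KL(Q||P) = 0.3195 bits. No, KL divergence is not symmetric.

D_KL(P||Q) = Σ P(x) log₂(P(x)/Q(x))

Computing term by term:
  P(1)·log₂(P(1)/Q(1)) = (1/4)·log₂((1/4)/(1/2)) = -0.25000
  P(2)·log₂(P(2)/Q(2)) = (1/4)·log₂((1/4)/(1/5)) = 0.08048
  P(3)·log₂(P(3)/Q(3)) = (1/4)·log₂((1/4)/(1/20)) = 0.58048
  P(4)·log₂(P(4)/Q(4)) = (1/4)·log₂((1/4)/(1/4)) = 0.00000

D_KL(P||Q) = -0.25000 + 0.08048 + 0.58048 + 0.00000 = 0.41096 ≈ 0.4110 bits

D_KL(Q||P) = Σ Q(x) log₂(Q(x)/P(x))

Computing term by term:
  Q(1)·log₂(Q(1)/P(1)) = (1/2)·log₂((1/2)/(1/4)) = 0.50000
  Q(2)·log₂(Q(2)/P(2)) = (1/5)·log₂((1/5)/(1/4)) = -0.06439
  Q(3)·log₂(Q(3)/P(3)) = (1/20)·log₂((1/20)/(1/4)) = -0.11610
  Q(4)·log₂(Q(4)/P(4)) = (1/4)·log₂((1/4)/(1/4)) = 0.00000

D_KL(Q||P) = 0.50000 - 0.06439 - 0.11610 + 0.00000 = 0.31951 ≈ 0.3195 bits

These are NOT equal (difference: 0.0915 bits). KL divergence is asymmetric: D_KL(P||Q) ≠ D_KL(Q||P) in general.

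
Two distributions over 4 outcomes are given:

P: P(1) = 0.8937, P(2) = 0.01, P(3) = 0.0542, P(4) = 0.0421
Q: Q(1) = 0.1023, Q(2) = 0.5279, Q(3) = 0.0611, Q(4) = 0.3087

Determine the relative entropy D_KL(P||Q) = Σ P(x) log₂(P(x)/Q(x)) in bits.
2.6070 bits

D_KL(P||Q) = Σ P(x) log₂(P(x)/Q(x))

Computing term by term:
  P(1)·log₂(P(1)/Q(1)) = 0.8937·log₂(0.8937/0.1023) = 2.79459
  P(2)·log₂(P(2)/Q(2)) = 0.01·log₂(0.01/0.5279) = -0.05722
  P(3)·log₂(P(3)/Q(3)) = 0.0542·log₂(0.0542/0.0611) = -0.00937
  P(4)·log₂(P(4)/Q(4)) = 0.0421·log₂(0.0421/0.3087) = -0.12101

D_KL(P||Q) = 2.79459 - 0.05722 - 0.00937 - 0.12101 = 2.60699 ≈ 2.6070 bits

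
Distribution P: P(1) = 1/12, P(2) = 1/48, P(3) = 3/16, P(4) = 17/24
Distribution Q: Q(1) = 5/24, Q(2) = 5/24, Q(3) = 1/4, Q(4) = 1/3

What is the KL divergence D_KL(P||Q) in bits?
0.5131 bits

D_KL(P||Q) = Σ P(x) log₂(P(x)/Q(x))

Computing term by term:
  P(1)·log₂(P(1)/Q(1)) = (1/12)·log₂((1/12)/(5/24)) = -0.11016
  P(2)·log₂(P(2)/Q(2)) = (1/48)·log₂((1/48)/(5/24)) = -0.06921
  P(3)·log₂(P(3)/Q(3)) = (3/16)·log₂((3/16)/(1/4)) = -0.07782
  P(4)·log₂(P(4)/Q(4)) = (17/24)·log₂((17/24)/(1/3)) = 0.77029

D_KL(P||Q) = -0.11016 - 0.06921 - 0.07782 + 0.77029 = 0.51310 ≈ 0.5131 bits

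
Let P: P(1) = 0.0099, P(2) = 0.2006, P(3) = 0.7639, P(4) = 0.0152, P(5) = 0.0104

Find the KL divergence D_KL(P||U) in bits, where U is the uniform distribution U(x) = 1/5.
1.3340 bits

U(i) = 1/5 for all i

D_KL(P||U) = Σ P(x) log₂(P(x) / (1/5))
           = Σ P(x) log₂(P(x)) + log₂(5)
           = log₂(5) - H(P)

H(P) = -Σ P(x) log₂(P(x)):
  -P(1)·log₂(P(1)) = -(0.0099)·log₂(0.0099) = 0.06592
  -P(2)·log₂(P(2)) = -(0.2006)·log₂(0.2006) = 0.46491
  -P(3)·log₂(P(3)) = -(0.7639)·log₂(0.7639) = 0.29681
  -P(4)·log₂(P(4)) = -(0.0152)·log₂(0.0152) = 0.09180
  -P(5)·log₂(P(5)) = -(0.0104)·log₂(0.0104) = 0.06851
H(P) = 0.06592 + 0.46491 + 0.29681 + 0.09180 + 0.06851 = 0.98795 bits

log₂(5) = 2.32193 bits

D_KL(P||U) = 2.32193 - 0.98795 = 1.33398 ≈ 1.3340 bits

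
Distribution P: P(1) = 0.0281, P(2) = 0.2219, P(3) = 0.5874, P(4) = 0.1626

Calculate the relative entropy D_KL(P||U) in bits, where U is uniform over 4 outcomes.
0.4962 bits

U(i) = 1/4 for all i

D_KL(P||U) = Σ P(x) log₂(P(x) / (1/4))
           = Σ P(x) log₂(P(x)) + log₂(4)
           = log₂(4) - H(P)

H(P) = -Σ P(x) log₂(P(x)):
  -P(1)·log₂(P(1)) = -(0.0281)·log₂(0.0281) = 0.14481
  -P(2)·log₂(P(2)) = -(0.2219)·log₂(0.2219) = 0.48197
  -P(3)·log₂(P(3)) = -(0.5874)·log₂(0.5874) = 0.45088
  -P(4)·log₂(P(4)) = -(0.1626)·log₂(0.1626) = 0.42611
H(P) = 0.14481 + 0.48197 + 0.45088 + 0.42611 = 1.50377 bits

log₂(4) = 2.00000 bits

D_KL(P||U) = 2.00000 - 1.50377 = 0.49623 ≈ 0.4962 bits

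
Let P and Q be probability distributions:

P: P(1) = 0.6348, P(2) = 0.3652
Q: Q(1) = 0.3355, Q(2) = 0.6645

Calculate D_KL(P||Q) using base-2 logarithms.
0.2686 bits

D_KL(P||Q) = Σ P(x) log₂(P(x)/Q(x))

Computing term by term:
  P(1)·log₂(P(1)/Q(1)) = 0.6348·log₂(0.6348/0.3355) = 0.58401
  P(2)·log₂(P(2)/Q(2)) = 0.3652·log₂(0.3652/0.6645) = -0.31538

D_KL(P||Q) = 0.58401 - 0.31538 = 0.26863 ≈ 0.2686 bits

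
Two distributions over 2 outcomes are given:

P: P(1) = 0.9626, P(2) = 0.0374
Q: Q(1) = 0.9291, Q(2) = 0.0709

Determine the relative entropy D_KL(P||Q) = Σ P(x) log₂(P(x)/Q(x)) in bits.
0.0147 bits

D_KL(P||Q) = Σ P(x) log₂(P(x)/Q(x))

Computing term by term:
  P(1)·log₂(P(1)/Q(1)) = 0.9626·log₂(0.9626/0.9291) = 0.04919
  P(2)·log₂(P(2)/Q(2)) = 0.0374·log₂(0.0374/0.0709) = -0.03451

D_KL(P||Q) = 0.04919 - 0.03451 = 0.01468 ≈ 0.0147 bits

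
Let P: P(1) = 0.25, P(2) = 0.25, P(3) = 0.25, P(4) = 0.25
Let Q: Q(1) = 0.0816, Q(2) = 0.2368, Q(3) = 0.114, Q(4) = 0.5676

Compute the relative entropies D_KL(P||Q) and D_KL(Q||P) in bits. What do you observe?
D_KL(P||Q) = 0.4109 bits, D_KL(Q||P) = 0.3920 bits. The two directions give different values (D_KL(P||Q) exceeds D_KL(Q||P) by 0.0189 bits): KL divergence is asymmetric.

D_KL(P||Q) = Σ P(x) log₂(P(x)/Q(x))

Computing term by term:
  P(1)·log₂(P(1)/Q(1)) = 0.25·log₂(0.25/0.0816) = 0.40382
  P(2)·log₂(P(2)/Q(2)) = 0.25·log₂(0.25/0.2368) = 0.01956
  P(3)·log₂(P(3)/Q(3)) = 0.25·log₂(0.25/0.114) = 0.28322
  P(4)·log₂(P(4)/Q(4)) = 0.25·log₂(0.25/0.5676) = -0.29574

D_KL(P||Q) = 0.40382 + 0.01956 + 0.28322 - 0.29574 = 0.41086 ≈ 0.4109 bits

D_KL(Q||P) = Σ Q(x) log₂(Q(x)/P(x))

Computing term by term:
  Q(1)·log₂(Q(1)/P(1)) = 0.0816·log₂(0.0816/0.25) = -0.13181
  Q(2)·log₂(Q(2)/P(2)) = 0.2368·log₂(0.2368/0.25) = -0.01853
  Q(3)·log₂(Q(3)/P(3)) = 0.114·log₂(0.114/0.25) = -0.12915
  Q(4)·log₂(Q(4)/P(4)) = 0.5676·log₂(0.5676/0.25) = 0.67144

D_KL(Q||P) = -0.13181 - 0.01853 - 0.12915 + 0.67144 = 0.39195 ≈ 0.3920 bits

These are NOT equal (difference: 0.0189 bits). KL divergence is asymmetric: D_KL(P||Q) ≠ D_KL(Q||P) in general.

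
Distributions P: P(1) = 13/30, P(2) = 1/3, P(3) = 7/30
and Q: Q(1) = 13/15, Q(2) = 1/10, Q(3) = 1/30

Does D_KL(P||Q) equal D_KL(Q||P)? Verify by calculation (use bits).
D_KL(P||Q) = 0.8007 bits, D_KL(Q||P) = 0.5994 bits. No — D_KL(P||Q) ≠ D_KL(Q||P) for this pair.

D_KL(P||Q) = Σ P(x) log₂(P(x)/Q(x))

Computing term by term:
  P(1)·log₂(P(1)/Q(1)) = (13/30)·log₂((13/30)/(13/15)) = -0.43333
  P(2)·log₂(P(2)/Q(2)) = (1/3)·log₂((1/3)/(1/10)) = 0.57899
  P(3)·log₂(P(3)/Q(3)) = (7/30)·log₂((7/30)/(1/30)) = 0.65505

D_KL(P||Q) = -0.43333 + 0.57899 + 0.65505 = 0.80071 ≈ 0.8007 bits

D_KL(Q||P) = Σ Q(x) log₂(Q(x)/P(x))

Computing term by term:
  Q(1)·log₂(Q(1)/P(1)) = (13/15)·log₂((13/15)/(13/30)) = 0.86667
  Q(2)·log₂(Q(2)/P(2)) = (1/10)·log₂((1/10)/(1/3)) = -0.17370
  Q(3)·log₂(Q(3)/P(3)) = (1/30)·log₂((1/30)/(7/30)) = -0.09358

D_KL(Q||P) = 0.86667 - 0.17370 - 0.09358 = 0.59939 ≈ 0.5994 bits

These are NOT equal (difference: 0.2013 bits). KL divergence is asymmetric: D_KL(P||Q) ≠ D_KL(Q||P) in general.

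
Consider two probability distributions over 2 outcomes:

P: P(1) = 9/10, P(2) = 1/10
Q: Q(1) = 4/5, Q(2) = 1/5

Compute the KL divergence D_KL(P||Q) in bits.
0.0529 bits

D_KL(P||Q) = Σ P(x) log₂(P(x)/Q(x))

Computing term by term:
  P(1)·log₂(P(1)/Q(1)) = (9/10)·log₂((9/10)/(4/5)) = 0.15293
  P(2)·log₂(P(2)/Q(2)) = (1/10)·log₂((1/10)/(1/5)) = -0.10000

D_KL(P||Q) = 0.15293 - 0.10000 = 0.05293 ≈ 0.0529 bits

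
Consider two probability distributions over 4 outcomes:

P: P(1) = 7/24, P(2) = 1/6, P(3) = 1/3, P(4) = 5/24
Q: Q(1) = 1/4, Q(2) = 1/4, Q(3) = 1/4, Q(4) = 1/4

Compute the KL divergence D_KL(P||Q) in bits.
0.0509 bits

D_KL(P||Q) = Σ P(x) log₂(P(x)/Q(x))

Computing term by term:
  P(1)·log₂(P(1)/Q(1)) = (7/24)·log₂((7/24)/(1/4)) = 0.06486
  P(2)·log₂(P(2)/Q(2)) = (1/6)·log₂((1/6)/(1/4)) = -0.09749
  P(3)·log₂(P(3)/Q(3)) = (1/3)·log₂((1/3)/(1/4)) = 0.13835
  P(4)·log₂(P(4)/Q(4)) = (5/24)·log₂((5/24)/(1/4)) = -0.05480

D_KL(P||Q) = 0.06486 - 0.09749 + 0.13835 - 0.05480 = 0.05092 ≈ 0.0509 bits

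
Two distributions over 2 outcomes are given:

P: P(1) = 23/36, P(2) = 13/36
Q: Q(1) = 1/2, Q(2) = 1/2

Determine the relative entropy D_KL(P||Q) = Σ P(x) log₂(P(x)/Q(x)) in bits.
0.0564 bits

D_KL(P||Q) = Σ P(x) log₂(P(x)/Q(x))

Computing term by term:
  P(1)·log₂(P(1)/Q(1)) = (23/36)·log₂((23/36)/(1/2)) = 0.22593
  P(2)·log₂(P(2)/Q(2)) = (13/36)·log₂((13/36)/(1/2)) = -0.16954

D_KL(P||Q) = 0.22593 - 0.16954 = 0.05639 ≈ 0.0564 bits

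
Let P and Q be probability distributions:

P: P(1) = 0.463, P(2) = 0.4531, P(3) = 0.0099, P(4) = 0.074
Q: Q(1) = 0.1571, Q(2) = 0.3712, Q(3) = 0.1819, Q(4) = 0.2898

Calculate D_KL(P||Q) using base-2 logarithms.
0.6650 bits

D_KL(P||Q) = Σ P(x) log₂(P(x)/Q(x))

Computing term by term:
  P(1)·log₂(P(1)/Q(1)) = 0.463·log₂(0.463/0.1571) = 0.72197
  P(2)·log₂(P(2)/Q(2)) = 0.4531·log₂(0.4531/0.3712) = 0.13033
  P(3)·log₂(P(3)/Q(3)) = 0.0099·log₂(0.0099/0.1819) = -0.04158
  P(4)·log₂(P(4)/Q(4)) = 0.074·log₂(0.074/0.2898) = -0.14574

D_KL(P||Q) = 0.72197 + 0.13033 - 0.04158 - 0.14574 = 0.66498 ≈ 0.6650 bits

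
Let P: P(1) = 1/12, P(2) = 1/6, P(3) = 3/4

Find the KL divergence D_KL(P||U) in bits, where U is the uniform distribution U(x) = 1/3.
0.5441 bits

U(i) = 1/3 for all i

D_KL(P||U) = Σ P(x) log₂(P(x) / (1/3))
           = Σ P(x) log₂(P(x)) + log₂(3)
           = log₂(3) - H(P)

H(P) = -Σ P(x) log₂(P(x)):
  -P(1)·log₂(P(1)) = -(1/12)·log₂(1/12) = 0.29875
  -P(2)·log₂(P(2)) = -(1/6)·log₂(1/6) = 0.43083
  -P(3)·log₂(P(3)) = -(3/4)·log₂(3/4) = 0.31128
H(P) = 0.29875 + 0.43083 + 0.31128 = 1.04086 bits

log₂(3) = 1.58496 bits

D_KL(P||U) = 1.58496 - 1.04086 = 0.54410 ≈ 0.5441 bits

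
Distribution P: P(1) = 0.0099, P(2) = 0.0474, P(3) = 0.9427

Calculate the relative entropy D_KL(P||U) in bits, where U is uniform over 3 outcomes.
1.2303 bits

U(i) = 1/3 for all i

D_KL(P||U) = Σ P(x) log₂(P(x) / (1/3))
           = Σ P(x) log₂(P(x)) + log₂(3)
           = log₂(3) - H(P)

H(P) = -Σ P(x) log₂(P(x)):
  -P(1)·log₂(P(1)) = -(0.0099)·log₂(0.0099) = 0.06592
  -P(2)·log₂(P(2)) = -(0.0474)·log₂(0.0474) = 0.20851
  -P(3)·log₂(P(3)) = -(0.9427)·log₂(0.9427) = 0.08025
H(P) = 0.06592 + 0.20851 + 0.08025 = 0.35468 bits

log₂(3) = 1.58496 bits

D_KL(P||U) = 1.58496 - 0.35468 = 1.23028 ≈ 1.2303 bits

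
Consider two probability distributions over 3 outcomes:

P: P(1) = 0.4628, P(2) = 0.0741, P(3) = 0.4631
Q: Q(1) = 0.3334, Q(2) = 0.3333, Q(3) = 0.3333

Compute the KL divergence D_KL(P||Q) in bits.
0.2780 bits

D_KL(P||Q) = Σ P(x) log₂(P(x)/Q(x))

Computing term by term:
  P(1)·log₂(P(1)/Q(1)) = 0.4628·log₂(0.4628/0.3334) = 0.21897
  P(2)·log₂(P(2)/Q(2)) = 0.0741·log₂(0.0741/0.3333) = -0.16074
  P(3)·log₂(P(3)/Q(3)) = 0.4631·log₂(0.4631/0.3333) = 0.21974

D_KL(P||Q) = 0.21897 - 0.16074 + 0.21974 = 0.27797 ≈ 0.2780 bits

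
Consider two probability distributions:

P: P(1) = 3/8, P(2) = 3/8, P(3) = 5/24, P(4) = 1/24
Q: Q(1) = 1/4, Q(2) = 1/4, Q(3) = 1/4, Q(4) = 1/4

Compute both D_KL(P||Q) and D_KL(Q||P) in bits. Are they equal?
D_KL(P||Q) = 0.2762 bits, D_KL(Q||P) = 0.4195 bits. No, they are not equal.

D_KL(P||Q) = Σ P(x) log₂(P(x)/Q(x))

Computing term by term:
  P(1)·log₂(P(1)/Q(1)) = (3/8)·log₂((3/8)/(1/4)) = 0.21936
  P(2)·log₂(P(2)/Q(2)) = (3/8)·log₂((3/8)/(1/4)) = 0.21936
  P(3)·log₂(P(3)/Q(3)) = (5/24)·log₂((5/24)/(1/4)) = -0.05480
  P(4)·log₂(P(4)/Q(4)) = (1/24)·log₂((1/24)/(1/4)) = -0.10771

D_KL(P||Q) = 0.21936 + 0.21936 - 0.05480 - 0.10771 = 0.27621 ≈ 0.2762 bits

D_KL(Q||P) = Σ Q(x) log₂(Q(x)/P(x))

Computing term by term:
  Q(1)·log₂(Q(1)/P(1)) = (1/4)·log₂((1/4)/(3/8)) = -0.14624
  Q(2)·log₂(Q(2)/P(2)) = (1/4)·log₂((1/4)/(3/8)) = -0.14624
  Q(3)·log₂(Q(3)/P(3)) = (1/4)·log₂((1/4)/(5/24)) = 0.06576
  Q(4)·log₂(Q(4)/P(4)) = (1/4)·log₂((1/4)/(1/24)) = 0.64624

D_KL(Q||P) = -0.14624 - 0.14624 + 0.06576 + 0.64624 = 0.41952 ≈ 0.4195 bits

These are NOT equal (difference: 0.1433 bits). KL divergence is asymmetric: D_KL(P||Q) ≠ D_KL(Q||P) in general.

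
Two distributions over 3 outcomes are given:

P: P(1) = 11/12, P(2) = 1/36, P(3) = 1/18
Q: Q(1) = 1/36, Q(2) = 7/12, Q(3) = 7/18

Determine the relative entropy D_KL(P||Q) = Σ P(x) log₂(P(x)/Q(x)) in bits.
4.3461 bits

D_KL(P||Q) = Σ P(x) log₂(P(x)/Q(x))

Computing term by term:
  P(1)·log₂(P(1)/Q(1)) = (11/12)·log₂((11/12)/(1/36)) = 4.62403
  P(2)·log₂(P(2)/Q(2)) = (1/36)·log₂((1/36)/(7/12)) = -0.12201
  P(3)·log₂(P(3)/Q(3)) = (1/18)·log₂((1/18)/(7/18)) = -0.15596

D_KL(P||Q) = 4.62403 - 0.12201 - 0.15596 = 4.34606 ≈ 4.3461 bits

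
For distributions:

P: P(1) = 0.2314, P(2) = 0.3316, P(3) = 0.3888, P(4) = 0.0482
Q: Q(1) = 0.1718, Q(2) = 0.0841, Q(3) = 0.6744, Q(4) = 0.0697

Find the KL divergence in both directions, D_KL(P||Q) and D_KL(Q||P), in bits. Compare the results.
D_KL(P||Q) = 0.4212 bits, D_KL(Q||P) = 0.3327 bits. D_KL(P||Q) is larger than D_KL(Q||P) by 0.0885 bits; the two directions differ.

D_KL(P||Q) = Σ P(x) log₂(P(x)/Q(x))

Computing term by term:
  P(1)·log₂(P(1)/Q(1)) = 0.2314·log₂(0.2314/0.1718) = 0.09942
  P(2)·log₂(P(2)/Q(2)) = 0.3316·log₂(0.3316/0.0841) = 0.65632
  P(3)·log₂(P(3)/Q(3)) = 0.3888·log₂(0.3888/0.6744) = -0.30893
  P(4)·log₂(P(4)/Q(4)) = 0.0482·log₂(0.0482/0.0697) = -0.02565

D_KL(P||Q) = 0.09942 + 0.65632 - 0.30893 - 0.02565 = 0.42116 ≈ 0.4212 bits

D_KL(Q||P) = Σ Q(x) log₂(Q(x)/P(x))

Computing term by term:
  Q(1)·log₂(Q(1)/P(1)) = 0.1718·log₂(0.1718/0.2314) = -0.07382
  Q(2)·log₂(Q(2)/P(2)) = 0.0841·log₂(0.0841/0.3316) = -0.16646
  Q(3)·log₂(Q(3)/P(3)) = 0.6744·log₂(0.6744/0.3888) = 0.53586
  Q(4)·log₂(Q(4)/P(4)) = 0.0697·log₂(0.0697/0.0482) = 0.03709

D_KL(Q||P) = -0.07382 - 0.16646 + 0.53586 + 0.03709 = 0.33267 ≈ 0.3327 bits

These are NOT equal (difference: 0.0885 bits). KL divergence is asymmetric: D_KL(P||Q) ≠ D_KL(Q||P) in general.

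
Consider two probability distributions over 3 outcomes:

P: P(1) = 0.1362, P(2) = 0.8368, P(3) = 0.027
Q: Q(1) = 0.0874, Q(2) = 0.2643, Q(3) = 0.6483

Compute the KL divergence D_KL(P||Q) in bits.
1.3547 bits

D_KL(P||Q) = Σ P(x) log₂(P(x)/Q(x))

Computing term by term:
  P(1)·log₂(P(1)/Q(1)) = 0.1362·log₂(0.1362/0.0874) = 0.08717
  P(2)·log₂(P(2)/Q(2)) = 0.8368·log₂(0.8368/0.2643) = 1.39135
  P(3)·log₂(P(3)/Q(3)) = 0.027·log₂(0.027/0.6483) = -0.12381

D_KL(P||Q) = 0.08717 + 1.39135 - 0.12381 = 1.35471 ≈ 1.3547 bits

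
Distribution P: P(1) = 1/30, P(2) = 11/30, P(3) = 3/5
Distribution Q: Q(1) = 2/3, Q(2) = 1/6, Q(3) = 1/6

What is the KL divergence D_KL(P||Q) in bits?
1.3818 bits

D_KL(P||Q) = Σ P(x) log₂(P(x)/Q(x))

Computing term by term:
  P(1)·log₂(P(1)/Q(1)) = (1/30)·log₂((1/30)/(2/3)) = -0.14406
  P(2)·log₂(P(2)/Q(2)) = (11/30)·log₂((11/30)/(1/6)) = 0.41708
  P(3)·log₂(P(3)/Q(3)) = (3/5)·log₂((3/5)/(1/6)) = 1.10880

D_KL(P||Q) = -0.14406 + 0.41708 + 1.10880 = 1.38182 ≈ 1.3818 bits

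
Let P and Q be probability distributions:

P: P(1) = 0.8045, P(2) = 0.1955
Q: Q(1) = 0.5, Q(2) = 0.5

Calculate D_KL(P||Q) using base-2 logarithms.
0.2872 bits

D_KL(P||Q) = Σ P(x) log₂(P(x)/Q(x))

Computing term by term:
  P(1)·log₂(P(1)/Q(1)) = 0.8045·log₂(0.8045/0.5) = 0.55202
  P(2)·log₂(P(2)/Q(2)) = 0.1955·log₂(0.1955/0.5) = -0.26486

D_KL(P||Q) = 0.55202 - 0.26486 = 0.28716 ≈ 0.2872 bits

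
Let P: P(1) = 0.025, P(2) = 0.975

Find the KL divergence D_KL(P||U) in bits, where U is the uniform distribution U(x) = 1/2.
0.8313 bits

U(i) = 1/2 for all i

D_KL(P||U) = Σ P(x) log₂(P(x) / (1/2))
           = Σ P(x) log₂(P(x)) + log₂(2)
           = log₂(2) - H(P)

H(P) = -Σ P(x) log₂(P(x)):
  -P(1)·log₂(P(1)) = -(0.025)·log₂(0.025) = 0.13305
  -P(2)·log₂(P(2)) = -(0.975)·log₂(0.975) = 0.03561
H(P) = 0.13305 + 0.03561 = 0.16866 bits

log₂(2) = 1.00000 bits

D_KL(P||U) = 1.00000 - 0.16866 = 0.83134 ≈ 0.8313 bits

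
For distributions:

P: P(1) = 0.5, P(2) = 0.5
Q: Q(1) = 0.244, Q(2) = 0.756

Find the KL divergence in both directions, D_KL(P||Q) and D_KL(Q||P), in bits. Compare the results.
D_KL(P||Q) = 0.2193 bits, D_KL(Q||P) = 0.1984 bits. D_KL(P||Q) is larger than D_KL(Q||P) by 0.0209 bits; the two directions differ.

D_KL(P||Q) = Σ P(x) log₂(P(x)/Q(x))

Computing term by term:
  P(1)·log₂(P(1)/Q(1)) = 0.5·log₂(0.5/0.244) = 0.51752
  P(2)·log₂(P(2)/Q(2)) = 0.5·log₂(0.5/0.756) = -0.29823

D_KL(P||Q) = 0.51752 - 0.29823 = 0.21929 ≈ 0.2193 bits

D_KL(Q||P) = Σ Q(x) log₂(Q(x)/P(x))

Computing term by term:
  Q(1)·log₂(Q(1)/P(1)) = 0.244·log₂(0.244/0.5) = -0.25255
  Q(2)·log₂(Q(2)/P(2)) = 0.756·log₂(0.756/0.5) = 0.45092

D_KL(Q||P) = -0.25255 + 0.45092 = 0.19837 ≈ 0.1984 bits

These are NOT equal (difference: 0.0209 bits). KL divergence is asymmetric: D_KL(P||Q) ≠ D_KL(Q||P) in general.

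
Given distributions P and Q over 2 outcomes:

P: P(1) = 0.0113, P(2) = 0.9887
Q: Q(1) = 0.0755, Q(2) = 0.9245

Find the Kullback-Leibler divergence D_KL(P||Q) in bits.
0.0648 bits

D_KL(P||Q) = Σ P(x) log₂(P(x)/Q(x))

Computing term by term:
  P(1)·log₂(P(1)/Q(1)) = 0.0113·log₂(0.0113/0.0755) = -0.03096
  P(2)·log₂(P(2)/Q(2)) = 0.9887·log₂(0.9887/0.9245) = 0.09577

D_KL(P||Q) = -0.03096 + 0.09577 = 0.06481 ≈ 0.0648 bits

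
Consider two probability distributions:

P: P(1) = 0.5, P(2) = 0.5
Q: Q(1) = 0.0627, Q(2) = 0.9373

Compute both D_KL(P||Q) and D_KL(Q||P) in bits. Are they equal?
D_KL(P||Q) = 1.0444 bits, D_KL(Q||P) = 0.6619 bits. No, they are not equal.

D_KL(P||Q) = Σ P(x) log₂(P(x)/Q(x))

Computing term by term:
  P(1)·log₂(P(1)/Q(1)) = 0.5·log₂(0.5/0.0627) = 1.49770
  P(2)·log₂(P(2)/Q(2)) = 0.5·log₂(0.5/0.9373) = -0.45329

D_KL(P||Q) = 1.49770 - 0.45329 = 1.04441 ≈ 1.0444 bits

D_KL(Q||P) = Σ Q(x) log₂(Q(x)/P(x))

Computing term by term:
  Q(1)·log₂(Q(1)/P(1)) = 0.0627·log₂(0.0627/0.5) = -0.18781
  Q(2)·log₂(Q(2)/P(2)) = 0.9373·log₂(0.9373/0.5) = 0.84974

D_KL(Q||P) = -0.18781 + 0.84974 = 0.66193 ≈ 0.6619 bits

These are NOT equal (difference: 0.3825 bits). KL divergence is asymmetric: D_KL(P||Q) ≠ D_KL(Q||P) in general.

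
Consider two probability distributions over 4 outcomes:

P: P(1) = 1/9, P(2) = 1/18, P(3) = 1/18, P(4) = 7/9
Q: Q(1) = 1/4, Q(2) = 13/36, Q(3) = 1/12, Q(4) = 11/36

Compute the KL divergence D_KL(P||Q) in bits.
0.7359 bits

D_KL(P||Q) = Σ P(x) log₂(P(x)/Q(x))

Computing term by term:
  P(1)·log₂(P(1)/Q(1)) = (1/9)·log₂((1/9)/(1/4)) = -0.12999
  P(2)·log₂(P(2)/Q(2)) = (1/18)·log₂((1/18)/(13/36)) = -0.15002
  P(3)·log₂(P(3)/Q(3)) = (1/18)·log₂((1/18)/(1/12)) = -0.03250
  P(4)·log₂(P(4)/Q(4)) = (7/9)·log₂((7/9)/(11/36)) = 1.04838

D_KL(P||Q) = -0.12999 - 0.15002 - 0.03250 + 1.04838 = 0.73587 ≈ 0.7359 bits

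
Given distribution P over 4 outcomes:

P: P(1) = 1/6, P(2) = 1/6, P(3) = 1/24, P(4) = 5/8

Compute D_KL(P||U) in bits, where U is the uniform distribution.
0.5235 bits

U(i) = 1/4 for all i

D_KL(P||U) = Σ P(x) log₂(P(x) / (1/4))
           = Σ P(x) log₂(P(x)) + log₂(4)
           = log₂(4) - H(P)

H(P) = -Σ P(x) log₂(P(x)):
  -P(1)·log₂(P(1)) = -(1/6)·log₂(1/6) = 0.43083
  -P(2)·log₂(P(2)) = -(1/6)·log₂(1/6) = 0.43083
  -P(3)·log₂(P(3)) = -(1/24)·log₂(1/24) = 0.19104
  -P(4)·log₂(P(4)) = -(5/8)·log₂(5/8) = 0.42379
H(P) = 0.43083 + 0.43083 + 0.19104 + 0.42379 = 1.47649 bits

log₂(4) = 2.00000 bits

D_KL(P||U) = 2.00000 - 1.47649 = 0.52351 ≈ 0.5235 bits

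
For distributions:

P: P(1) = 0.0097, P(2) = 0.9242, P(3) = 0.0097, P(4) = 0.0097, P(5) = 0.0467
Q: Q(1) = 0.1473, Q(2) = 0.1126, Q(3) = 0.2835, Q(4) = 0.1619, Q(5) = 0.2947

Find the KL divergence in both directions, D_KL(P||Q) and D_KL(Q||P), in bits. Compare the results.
D_KL(P||Q) = 2.5580 bits, D_KL(Q||P) = 3.0573 bits. D_KL(Q||P) is larger than D_KL(P||Q) by 0.4993 bits; the two directions differ.

D_KL(P||Q) = Σ P(x) log₂(P(x)/Q(x))

Computing term by term:
  P(1)·log₂(P(1)/Q(1)) = 0.0097·log₂(0.0097/0.1473) = -0.03807
  P(2)·log₂(P(2)/Q(2)) = 0.9242·log₂(0.9242/0.1126) = 2.80679
  P(3)·log₂(P(3)/Q(3)) = 0.0097·log₂(0.0097/0.2835) = -0.04723
  P(4)·log₂(P(4)/Q(4)) = 0.0097·log₂(0.0097/0.1619) = -0.03939
  P(5)·log₂(P(5)/Q(5)) = 0.0467·log₂(0.0467/0.2947) = -0.12412

D_KL(P||Q) = -0.03807 + 2.80679 - 0.04723 - 0.03939 - 0.12412 = 2.55798 ≈ 2.5580 bits

D_KL(Q||P) = Σ Q(x) log₂(Q(x)/P(x))

Computing term by term:
  Q(1)·log₂(Q(1)/P(1)) = 0.1473·log₂(0.1473/0.0097) = 0.57810
  Q(2)·log₂(Q(2)/P(2)) = 0.1126·log₂(0.1126/0.9242) = -0.34197
  Q(3)·log₂(Q(3)/P(3)) = 0.2835·log₂(0.2835/0.0097) = 1.38042
  Q(4)·log₂(Q(4)/P(4)) = 0.1619·log₂(0.1619/0.0097) = 0.65747
  Q(5)·log₂(Q(5)/P(5)) = 0.2947·log₂(0.2947/0.0467) = 0.78324

D_KL(Q||P) = 0.57810 - 0.34197 + 1.38042 + 0.65747 + 0.78324 = 3.05726 ≈ 3.0573 bits

These are NOT equal (difference: 0.4993 bits). KL divergence is asymmetric: D_KL(P||Q) ≠ D_KL(Q||P) in general.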